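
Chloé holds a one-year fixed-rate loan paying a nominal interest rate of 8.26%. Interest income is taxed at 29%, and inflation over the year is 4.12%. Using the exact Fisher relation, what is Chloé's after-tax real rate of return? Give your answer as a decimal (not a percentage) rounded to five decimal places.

0.01676

After-tax nominal return = 8.26% × (1 − 0.29) = 5.8646%.
1 + r = 1.058646 / 1.04120 = 1.016756
After-tax real rate = 1.016756 − 1 → 0.01676.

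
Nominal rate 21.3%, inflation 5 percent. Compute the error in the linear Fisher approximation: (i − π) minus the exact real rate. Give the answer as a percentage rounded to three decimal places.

Approximate: r ≈ 21.300% − 5.000% = 16.3000%
Exact: (1 + 0.2130)/(1 + 0.0500) − 1 = 15.5238%
Error = 16.3000% − 15.5238% = 0.7762% → 0.776%.

0.776%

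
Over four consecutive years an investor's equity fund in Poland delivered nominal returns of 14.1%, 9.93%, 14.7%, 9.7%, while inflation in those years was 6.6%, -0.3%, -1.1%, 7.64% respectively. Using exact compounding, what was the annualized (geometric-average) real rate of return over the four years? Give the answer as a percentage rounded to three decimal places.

8.677%

Nominal growth factor = 1.1410 × 1.0993 × 1.1470 × 1.0970 = 1.57823590
Price-level growth factor = 1.0660 × 0.9970 × 0.9890 × 1.0764 = 1.13141607
Real growth factor = 1.57823590 / 1.13141607 = 1.39492088
Annualized real rate = 1.39492088^(1/4) − 1 = 8.6769% → 8.677%.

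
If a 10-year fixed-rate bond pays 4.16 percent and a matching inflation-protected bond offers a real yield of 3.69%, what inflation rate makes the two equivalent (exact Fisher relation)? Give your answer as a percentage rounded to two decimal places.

0.45%

(1 + π) = (1 + i)/(1 + r) = 1.04160 / 1.03690 = 1.004533
Break-even inflation = 1.004533 − 1 → 0.45%.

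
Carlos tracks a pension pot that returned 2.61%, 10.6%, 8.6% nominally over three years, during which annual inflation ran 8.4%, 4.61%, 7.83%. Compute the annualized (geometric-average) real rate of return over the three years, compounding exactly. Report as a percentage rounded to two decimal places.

Compound the nominal returns: 1.0261 × 1.1060 × 1.0860 = 1.23246513.
Compound inflation: 1.0840 × 1.0461 × 1.0783 = 1.22276244.
Deflate: 1.23246513 / 1.22276244 = 1.00793506.
Annualized real rate = 1.00793506^(1/3) − 1 = 0.2638% → 0.26%.

0.26%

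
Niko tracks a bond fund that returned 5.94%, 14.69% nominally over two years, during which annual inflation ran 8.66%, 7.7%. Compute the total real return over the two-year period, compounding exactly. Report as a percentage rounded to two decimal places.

3.82%

Compound the nominal returns: 1.0594 × 1.1469 = 1.215026.
Compound inflation: 1.0866 × 1.0770 = 1.170268.
Deflate: 1.215026 / 1.170268 = 1.038246.
Total real return = 1.038246 − 1 → 3.82%.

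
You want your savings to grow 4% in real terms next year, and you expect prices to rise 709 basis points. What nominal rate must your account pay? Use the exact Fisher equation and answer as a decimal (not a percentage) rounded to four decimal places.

(1 + i) = (1 + r)(1 + π) = 1.04000 × 1.07090 = 1.113736
i = 1.113736 − 1, so the required nominal rate is 0.1137.

0.1137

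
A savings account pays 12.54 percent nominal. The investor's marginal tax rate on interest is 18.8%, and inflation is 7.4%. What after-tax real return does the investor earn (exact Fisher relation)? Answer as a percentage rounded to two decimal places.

After-tax nominal return = 12.54% × (1 − 0.188) = 10.18248%.
1 + r = 1.1018248 / 1.07400 = 1.025908
After-tax real rate = 1.025908 − 1 → 2.59%.

2.59%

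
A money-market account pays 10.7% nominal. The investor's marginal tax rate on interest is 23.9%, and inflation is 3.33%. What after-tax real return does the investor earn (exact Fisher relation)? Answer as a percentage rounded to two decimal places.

4.66%

After-tax nominal return = 10.7% × (1 − 0.239) = 8.1427%.
1 + r = 1.081427 / 1.03330 = 1.046576
After-tax real rate = 1.046576 − 1 → 4.66%.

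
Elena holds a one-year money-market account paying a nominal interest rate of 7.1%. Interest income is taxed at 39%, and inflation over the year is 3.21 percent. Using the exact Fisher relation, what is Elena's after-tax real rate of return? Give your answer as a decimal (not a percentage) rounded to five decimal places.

0.01086

After-tax nominal return = 7.1% × (1 − 0.39) = 4.3310%.
1 + r = 1.04331 / 1.03210 = 1.010861
After-tax real rate = 1.010861 − 1 → 0.01086.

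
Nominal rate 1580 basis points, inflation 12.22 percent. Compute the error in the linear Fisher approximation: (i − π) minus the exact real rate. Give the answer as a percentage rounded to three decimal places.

0.390%

Approximate: r ≈ 15.800% − 12.220% = 3.5800%
Exact: (1 + 0.1580)/(1 + 0.1222) − 1 = 3.1902%
Error = 3.5800% − 3.1902% = 0.3898% → 0.390%.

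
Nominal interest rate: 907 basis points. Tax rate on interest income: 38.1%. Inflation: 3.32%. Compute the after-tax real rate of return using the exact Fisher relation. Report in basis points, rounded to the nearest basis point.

222 basis points

After-tax nominal return = 9.07% × (1 − 0.381) = 5.61433%.
1 + r = 1.0561433 / 1.03320 = 1.022206
After-tax real rate = 1.022206 − 1 → 222 basis points.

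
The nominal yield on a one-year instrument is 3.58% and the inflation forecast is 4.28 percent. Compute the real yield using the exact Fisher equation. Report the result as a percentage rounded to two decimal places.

-0.67%

By the Fisher equation, 1 + r = (1 + i)/(1 + π).
1 + r = 1.03580 / 1.04280 = 0.993287
r = 0.993287 − 1 = -0.6713%, i.e. -0.67%.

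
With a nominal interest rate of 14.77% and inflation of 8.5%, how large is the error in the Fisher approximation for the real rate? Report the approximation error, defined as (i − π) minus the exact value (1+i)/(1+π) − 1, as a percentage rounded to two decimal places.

Approximate: r ≈ 14.770% − 8.500% = 6.2700%
Exact: (1 + 0.1477)/(1 + 0.0850) − 1 = 5.7788%
Error = 6.2700% − 5.7788% = 0.4912% → 0.49%.

0.49%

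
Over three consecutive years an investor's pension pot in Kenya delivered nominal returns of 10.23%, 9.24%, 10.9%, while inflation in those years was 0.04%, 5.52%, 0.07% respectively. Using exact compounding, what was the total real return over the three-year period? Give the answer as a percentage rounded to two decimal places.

Compound the nominal returns: 1.1023 × 1.0924 × 1.1090 = 1.335405.
Compound inflation: 1.0004 × 1.0552 × 1.0007 = 1.056361.
Deflate: 1.335405 / 1.056361 = 1.264156.
Total real return = 1.264156 − 1 → 26.42%.

26.42%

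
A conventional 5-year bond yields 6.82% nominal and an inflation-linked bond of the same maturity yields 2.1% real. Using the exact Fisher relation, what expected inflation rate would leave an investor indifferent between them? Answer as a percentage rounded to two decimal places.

(1 + π) = (1 + i)/(1 + r) = 1.06820 / 1.02100 = 1.046229
Break-even inflation = 1.046229 − 1 → 4.62%.

4.62%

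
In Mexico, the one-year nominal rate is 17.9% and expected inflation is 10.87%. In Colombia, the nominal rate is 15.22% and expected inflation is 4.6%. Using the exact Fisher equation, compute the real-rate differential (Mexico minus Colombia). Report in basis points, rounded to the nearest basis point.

-381 basis points

Mexico: (1 + 0.1790)/(1 + 0.1087) − 1 = 6.3408%
Colombia: (1 + 0.1522)/(1 + 0.0460) − 1 = 10.1530%
Differential = 6.3408% − 10.1530% = -3.8122% → -381 basis points.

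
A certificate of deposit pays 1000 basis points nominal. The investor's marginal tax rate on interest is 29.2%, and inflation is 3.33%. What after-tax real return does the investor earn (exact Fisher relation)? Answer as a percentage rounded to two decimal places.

3.63%

After-tax nominal return = 10% × (1 − 0.292) = 7.0800%.
1 + r = 1.07080 / 1.03330 = 1.036291
After-tax real rate = 1.036291 − 1 → 3.63%.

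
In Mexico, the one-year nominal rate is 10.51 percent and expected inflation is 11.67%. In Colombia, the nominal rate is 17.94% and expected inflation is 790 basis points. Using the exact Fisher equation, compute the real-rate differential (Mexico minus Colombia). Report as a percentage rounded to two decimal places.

Mexico: (1 + 0.1051)/(1 + 0.1167) − 1 = -1.0388%
Colombia: (1 + 0.1794)/(1 + 0.0790) − 1 = 9.3049%
Differential = -1.0388% − 9.3049% = -10.3437% → -10.34%.

-10.34%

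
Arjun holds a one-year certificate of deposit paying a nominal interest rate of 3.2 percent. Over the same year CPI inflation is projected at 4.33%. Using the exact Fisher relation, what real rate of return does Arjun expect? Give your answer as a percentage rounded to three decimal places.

By the Fisher relation, 1 + r = (1 + i)/(1 + π).
1 + r = 1.03200 / 1.04330 = 0.989169
r = 0.989169 − 1 = -1.0831%, i.e. -1.083%.

-1.083%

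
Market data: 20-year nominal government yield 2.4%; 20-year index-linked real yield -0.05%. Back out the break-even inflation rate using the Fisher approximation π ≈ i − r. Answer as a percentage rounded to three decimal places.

π ≈ i − r = 2.4% − (-0.05%) → 2.450%.

2.450%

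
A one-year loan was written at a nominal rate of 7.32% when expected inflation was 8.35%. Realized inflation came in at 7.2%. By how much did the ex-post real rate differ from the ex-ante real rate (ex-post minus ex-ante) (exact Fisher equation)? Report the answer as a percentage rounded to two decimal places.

1.06%

Ex-ante: (1 + 0.0732)/(1 + 0.0835) − 1 = -0.9506%
Ex-post: (1 + 0.0732)/(1 + 0.0720) − 1 = 0.1119%
Difference (ex-post − ex-ante) = 1.0626% → 1.06%.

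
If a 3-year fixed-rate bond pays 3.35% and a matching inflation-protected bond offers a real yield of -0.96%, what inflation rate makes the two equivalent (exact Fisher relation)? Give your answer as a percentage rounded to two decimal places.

4.35%

(1 + π) = (1 + i)/(1 + r) = 1.03350 / 0.99040 = 1.043518
Break-even inflation = 1.043518 − 1 → 4.35%.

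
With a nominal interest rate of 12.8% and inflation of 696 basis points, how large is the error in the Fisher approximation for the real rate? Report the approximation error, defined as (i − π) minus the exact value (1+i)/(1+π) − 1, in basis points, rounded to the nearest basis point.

Approximate: r ≈ 12.800% − 6.960% = 5.8400%
Exact: (1 + 0.1280)/(1 + 0.0696) − 1 = 5.4600%
Error = 5.8400% − 5.4600% = 0.3800% → 38 basis points.

38 basis points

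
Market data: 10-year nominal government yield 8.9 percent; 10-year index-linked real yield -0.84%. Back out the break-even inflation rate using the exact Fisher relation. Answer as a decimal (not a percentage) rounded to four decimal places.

(1 + π) = (1 + i)/(1 + r) = 1.08900 / 0.99160 = 1.098225
Break-even inflation = 1.098225 − 1 → 0.0982.

0.0982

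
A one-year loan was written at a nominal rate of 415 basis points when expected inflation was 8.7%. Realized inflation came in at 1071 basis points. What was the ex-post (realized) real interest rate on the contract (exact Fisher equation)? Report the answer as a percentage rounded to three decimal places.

Ex-post: (1 + 0.0415)/(1 + 0.1071) − 1 = -5.9254%
So the realized real rate is -5.925%.

-5.925%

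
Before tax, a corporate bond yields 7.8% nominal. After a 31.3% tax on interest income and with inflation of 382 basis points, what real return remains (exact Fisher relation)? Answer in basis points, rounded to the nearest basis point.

148 basis points

After-tax nominal return = 7.8% × (1 − 0.313) = 5.3586%.
1 + r = 1.053586 / 1.03820 = 1.014820
After-tax real rate = 1.014820 − 1 → 148 basis points.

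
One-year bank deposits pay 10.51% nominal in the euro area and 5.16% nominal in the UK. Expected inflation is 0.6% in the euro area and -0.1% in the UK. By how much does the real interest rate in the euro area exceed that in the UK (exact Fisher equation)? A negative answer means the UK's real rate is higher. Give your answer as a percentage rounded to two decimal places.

4.59%

The euro area: (1 + 0.1051)/(1 + 0.0060) − 1 = 9.8509%
The UK: (1 + 0.0516)/(1 − 0.0010) − 1 = 5.2653%
Differential = 9.8509% − 5.2653% = 4.5856% → 4.59%.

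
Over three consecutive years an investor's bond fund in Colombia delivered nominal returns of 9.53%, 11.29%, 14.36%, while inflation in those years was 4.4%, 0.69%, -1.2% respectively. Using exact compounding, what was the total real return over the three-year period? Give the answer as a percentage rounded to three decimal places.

Compound the nominal returns: 1.0953 × 1.1129 × 1.1436 = 1.394002.
Compound inflation: 1.0440 × 1.0069 × 0.9880 = 1.038589.
Deflate: 1.394002 / 1.038589 = 1.342207.
Total real return = 1.342207 − 1 → 34.221%.

34.221%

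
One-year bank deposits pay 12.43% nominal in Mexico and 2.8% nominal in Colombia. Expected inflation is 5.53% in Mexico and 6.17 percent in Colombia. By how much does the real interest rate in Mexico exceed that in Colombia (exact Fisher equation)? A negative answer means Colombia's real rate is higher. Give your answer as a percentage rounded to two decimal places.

Mexico: (1 + 0.1243)/(1 + 0.0553) − 1 = 6.5384%
Colombia: (1 + 0.0280)/(1 + 0.0617) − 1 = -3.1742%
Differential = 6.5384% − (-3.1742%) = 9.7126% → 9.71%.

9.71%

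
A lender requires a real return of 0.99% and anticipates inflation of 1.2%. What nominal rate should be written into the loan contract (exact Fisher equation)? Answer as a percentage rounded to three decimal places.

2.202%

(1 + i) = (1 + r)(1 + π) = 1.00990 × 1.01200 = 1.0220188
i = 1.0220188 − 1, so the required nominal rate is 2.202%.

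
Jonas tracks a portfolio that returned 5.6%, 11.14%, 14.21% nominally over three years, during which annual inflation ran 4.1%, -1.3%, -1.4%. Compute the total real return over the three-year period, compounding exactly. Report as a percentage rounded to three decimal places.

Nominal growth factor = 1.0560 × 1.1114 × 1.1421 = 1.340412
Price-level growth factor = 1.0410 × 0.9870 × 0.9860 = 1.013082
Real growth factor = 1.340412 / 1.013082 = 1.323103
Total real return = 1.323103 − 1 → 32.310%.

32.310%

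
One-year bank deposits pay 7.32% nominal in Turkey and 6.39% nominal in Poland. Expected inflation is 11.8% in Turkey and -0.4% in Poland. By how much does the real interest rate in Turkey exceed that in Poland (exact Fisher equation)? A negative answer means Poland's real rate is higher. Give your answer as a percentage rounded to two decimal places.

-10.82%

Turkey: (1 + 0.0732)/(1 + 0.1180) − 1 = -4.0072%
Poland: (1 + 0.0639)/(1 − 0.0040) − 1 = 6.8173%
Differential = -4.0072% − 6.8173% = -10.8244% → -10.82%.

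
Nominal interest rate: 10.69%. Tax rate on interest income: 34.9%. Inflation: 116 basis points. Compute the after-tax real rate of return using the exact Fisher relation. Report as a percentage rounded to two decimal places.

5.73%

After-tax nominal return = 10.69% × (1 − 0.349) = 6.95919%.
1 + r = 1.0695919 / 1.01160 = 1.057327
After-tax real rate = 1.057327 − 1 → 5.73%.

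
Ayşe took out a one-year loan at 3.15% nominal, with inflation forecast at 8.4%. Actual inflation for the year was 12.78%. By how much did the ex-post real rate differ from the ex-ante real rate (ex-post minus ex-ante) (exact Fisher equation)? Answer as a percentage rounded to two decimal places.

-3.70%

Ex-ante: (1 + 0.0315)/(1 + 0.0840) − 1 = -4.8432%
Ex-post: (1 + 0.0315)/(1 + 0.1278) − 1 = -8.5387%
Difference (ex-post − ex-ante) = -3.6956% → -3.70%.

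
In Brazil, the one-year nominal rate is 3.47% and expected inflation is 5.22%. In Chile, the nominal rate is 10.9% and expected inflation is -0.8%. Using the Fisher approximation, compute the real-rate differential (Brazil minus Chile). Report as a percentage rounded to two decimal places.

-13.45%

Brazil: 3.47% − 5.22% = -1.750%
Chile: 10.9% − (-0.8%) = 11.700%
Differential = -13.450% → -13.45%.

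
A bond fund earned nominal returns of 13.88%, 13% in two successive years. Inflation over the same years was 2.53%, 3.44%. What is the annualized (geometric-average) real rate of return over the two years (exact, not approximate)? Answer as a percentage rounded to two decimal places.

Nominal growth factor = 1.1388 × 1.1300 = 1.28684400
Price-level growth factor = 1.0253 × 1.0344 = 1.06057032
Real growth factor = 1.28684400 / 1.06057032 = 1.21335094
Annualized real rate = 1.21335094^(1/2) − 1 = 10.1522% → 10.15%.

10.15%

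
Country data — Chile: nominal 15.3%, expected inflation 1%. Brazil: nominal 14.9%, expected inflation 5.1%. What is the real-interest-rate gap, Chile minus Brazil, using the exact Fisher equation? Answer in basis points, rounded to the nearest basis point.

Chile: (1 + 0.1530)/(1 + 0.0100) − 1 = 14.1584%
Brazil: (1 + 0.1490)/(1 + 0.0510) − 1 = 9.3245%
Differential = 14.1584% − 9.3245% = 4.8340% → 483 basis points.

483 basis points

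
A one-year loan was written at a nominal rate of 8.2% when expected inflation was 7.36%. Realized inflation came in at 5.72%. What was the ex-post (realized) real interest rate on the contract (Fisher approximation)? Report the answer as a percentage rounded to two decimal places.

Ex-post: 8.2% − 5.72% = 2.480%
So the realized real rate is 2.48%.

2.48%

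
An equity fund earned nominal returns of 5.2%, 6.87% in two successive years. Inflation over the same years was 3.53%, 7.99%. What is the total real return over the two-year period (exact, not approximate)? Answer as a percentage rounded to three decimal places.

Nominal growth factor = 1.0520 × 1.0687 = 1.124272
Price-level growth factor = 1.0353 × 1.0799 = 1.118020
Real growth factor = 1.124272 / 1.118020 = 1.005592
Total real return = 1.005592 − 1 → 0.559%.

0.559%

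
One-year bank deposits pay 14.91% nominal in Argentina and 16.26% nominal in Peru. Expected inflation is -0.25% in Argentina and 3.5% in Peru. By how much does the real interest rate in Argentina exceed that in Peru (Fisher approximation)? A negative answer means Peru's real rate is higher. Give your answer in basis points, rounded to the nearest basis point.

240 basis points

Argentina: 14.91% − (-0.25%) = 15.160%
Peru: 16.26% − 3.5% = 12.760%
Differential = 2.400% → 240 basis points.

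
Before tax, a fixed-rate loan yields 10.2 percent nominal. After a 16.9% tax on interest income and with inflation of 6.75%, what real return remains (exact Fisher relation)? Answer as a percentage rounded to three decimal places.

After-tax nominal return = 10.2% × (1 − 0.169) = 8.4762%.
1 + r = 1.084762 / 1.06750 = 1.016170
After-tax real rate = 1.016170 − 1 → 1.617%.

1.617%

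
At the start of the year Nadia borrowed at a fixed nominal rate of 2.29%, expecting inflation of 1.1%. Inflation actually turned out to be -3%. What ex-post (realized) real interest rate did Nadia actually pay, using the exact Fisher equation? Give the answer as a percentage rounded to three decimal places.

Ex-post: (1 + 0.0229)/(1 − 0.0300) − 1 = 5.4536%
So the realized real rate is 5.454%.

5.454%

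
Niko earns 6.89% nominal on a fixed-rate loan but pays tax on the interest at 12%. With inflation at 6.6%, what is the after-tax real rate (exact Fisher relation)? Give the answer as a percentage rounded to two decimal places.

After-tax nominal return = 6.89% × (1 − 0.12) = 6.0632%.
1 + r = 1.060632 / 1.06600 = 0.994964
After-tax real rate = 0.994964 − 1 → -0.50%.

-0.50%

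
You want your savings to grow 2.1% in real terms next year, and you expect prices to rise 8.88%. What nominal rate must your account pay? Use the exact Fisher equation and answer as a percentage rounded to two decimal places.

11.17%

(1 + i) = (1 + r)(1 + π) = 1.02100 × 1.08880 = 1.1116648
i = 1.1116648 − 1, so the required nominal rate is 11.17%.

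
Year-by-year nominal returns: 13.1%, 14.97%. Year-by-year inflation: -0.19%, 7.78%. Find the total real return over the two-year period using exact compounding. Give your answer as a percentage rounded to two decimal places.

Nominal growth factor = 1.1310 × 1.1497 = 1.300311
Price-level growth factor = 0.9981 × 1.0778 = 1.075752
Real growth factor = 1.300311 / 1.075752 = 1.208746
Total real return = 1.208746 − 1 → 20.87%.

20.87%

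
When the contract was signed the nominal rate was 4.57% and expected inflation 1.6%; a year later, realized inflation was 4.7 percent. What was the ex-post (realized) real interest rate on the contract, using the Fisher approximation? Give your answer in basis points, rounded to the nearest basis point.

Ex-post: 4.57% − 4.7% = -0.130%
So the realized real rate is -13 basis points.

-13 basis points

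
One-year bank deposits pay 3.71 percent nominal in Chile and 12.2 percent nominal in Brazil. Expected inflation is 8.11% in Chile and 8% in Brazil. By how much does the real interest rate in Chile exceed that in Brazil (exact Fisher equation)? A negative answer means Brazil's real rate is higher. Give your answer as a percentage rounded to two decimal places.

Chile: (1 + 0.0371)/(1 + 0.0811) − 1 = -4.0699%
Brazil: (1 + 0.1220)/(1 + 0.0800) − 1 = 3.8889%
Differential = -4.0699% − 3.8889% = -7.9588% → -7.96%.

-7.96%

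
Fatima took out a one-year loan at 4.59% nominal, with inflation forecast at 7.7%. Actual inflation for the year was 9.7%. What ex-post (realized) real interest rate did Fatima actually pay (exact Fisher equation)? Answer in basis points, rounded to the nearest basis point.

Ex-post: (1 + 0.0459)/(1 + 0.0970) − 1 = -4.6582%
So the realized real rate is -466 basis points.

-466 basis points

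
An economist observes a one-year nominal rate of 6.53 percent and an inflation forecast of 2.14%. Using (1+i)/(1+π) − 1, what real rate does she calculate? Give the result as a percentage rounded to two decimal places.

By the Fisher relation, 1 + r = (1 + i)/(1 + π).
1 + r = 1.06530 / 1.02140 = 1.042980
r = 1.042980 − 1 = 4.2980%, i.e. 4.30%.

4.30%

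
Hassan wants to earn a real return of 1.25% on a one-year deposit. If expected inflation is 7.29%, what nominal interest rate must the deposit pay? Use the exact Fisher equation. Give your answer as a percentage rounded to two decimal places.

8.63%

(1 + i) = (1 + r)(1 + π) = 1.01250 × 1.07290 = 1.08631125
i = 1.08631125 − 1, so the required nominal rate is 8.63%.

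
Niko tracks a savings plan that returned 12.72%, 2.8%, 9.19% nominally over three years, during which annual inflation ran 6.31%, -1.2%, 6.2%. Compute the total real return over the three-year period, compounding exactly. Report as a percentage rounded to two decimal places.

Compound the nominal returns: 1.1272 × 1.0280 × 1.0919 = 1.265252.
Compound inflation: 1.0631 × 0.9880 × 1.0620 = 1.115464.
Deflate: 1.265252 / 1.115464 = 1.134283.
Total real return = 1.134283 − 1 → 13.43%.

13.43%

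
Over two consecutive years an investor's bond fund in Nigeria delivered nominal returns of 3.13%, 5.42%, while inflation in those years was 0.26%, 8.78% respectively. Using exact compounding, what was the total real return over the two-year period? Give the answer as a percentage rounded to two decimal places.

-0.31%

Compound the nominal returns: 1.0313 × 1.0542 = 1.087196.
Compound inflation: 1.0026 × 1.0878 = 1.090628.
Deflate: 1.087196 / 1.090628 = 0.996853.
Total real return = 0.996853 − 1 → -0.31%.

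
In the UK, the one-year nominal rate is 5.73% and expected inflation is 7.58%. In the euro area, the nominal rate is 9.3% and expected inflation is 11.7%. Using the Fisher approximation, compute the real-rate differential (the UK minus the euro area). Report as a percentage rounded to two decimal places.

The UK: 5.73% − 7.58% = -1.850%
The euro area: 9.3% − 11.7% = -2.400%
Differential = 0.550% → 0.55%.

0.55%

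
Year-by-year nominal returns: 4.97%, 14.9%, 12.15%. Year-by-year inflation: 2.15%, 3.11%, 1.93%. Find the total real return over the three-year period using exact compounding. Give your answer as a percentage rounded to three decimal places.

25.992%

Nominal growth factor = 1.0497 × 1.1490 × 1.1215 = 1.352647
Price-level growth factor = 1.0215 × 1.0311 × 1.0193 = 1.073597
Real growth factor = 1.352647 / 1.073597 = 1.259921
Total real return = 1.259921 − 1 → 25.992%.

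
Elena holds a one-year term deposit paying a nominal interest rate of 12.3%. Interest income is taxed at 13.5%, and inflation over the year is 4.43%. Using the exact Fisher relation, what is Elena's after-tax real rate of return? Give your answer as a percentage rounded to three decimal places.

After-tax nominal return = 12.3% × (1 − 0.135) = 10.6395%.
1 + r = 1.106395 / 1.04430 = 1.059461
After-tax real rate = 1.059461 − 1 → 5.946%.

5.946%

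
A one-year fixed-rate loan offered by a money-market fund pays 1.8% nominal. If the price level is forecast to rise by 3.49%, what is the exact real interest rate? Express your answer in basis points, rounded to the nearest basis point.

-163 basis points

By the Fisher equation, 1 + r = (1 + i)/(1 + π).
1 + r = 1.01800 / 1.03490 = 0.983670
r = 0.983670 − 1 = -1.6330%, i.e. -163 basis points.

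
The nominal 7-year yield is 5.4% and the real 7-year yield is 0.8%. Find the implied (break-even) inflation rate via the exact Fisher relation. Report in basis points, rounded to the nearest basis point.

456 basis points

(1 + π) = (1 + i)/(1 + r) = 1.05400 / 1.00800 = 1.045635
Break-even inflation = 1.045635 − 1 → 456 basis points.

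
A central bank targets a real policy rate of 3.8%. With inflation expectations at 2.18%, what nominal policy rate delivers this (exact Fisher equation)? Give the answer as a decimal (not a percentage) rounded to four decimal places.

(1 + i) = (1 + r)(1 + π) = 1.03800 × 1.02180 = 1.0606284
i = 1.0606284 − 1, so the required nominal rate is 0.0606.

0.0606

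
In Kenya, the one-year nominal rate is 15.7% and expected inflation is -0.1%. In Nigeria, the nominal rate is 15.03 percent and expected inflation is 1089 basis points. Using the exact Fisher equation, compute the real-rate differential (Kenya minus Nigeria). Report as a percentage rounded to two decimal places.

Kenya: (1 + 0.1570)/(1 − 0.0010) − 1 = 15.8158%
Nigeria: (1 + 0.1503)/(1 + 0.1089) − 1 = 3.7334%
Differential = 15.8158% − 3.7334% = 12.0824% → 12.08%.

12.08%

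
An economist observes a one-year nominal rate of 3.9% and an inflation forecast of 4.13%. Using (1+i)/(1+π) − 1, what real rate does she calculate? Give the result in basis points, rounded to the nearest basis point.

-22 basis points

1 + r = 1.03900 / 1.04130 = 0.997791
r = 0.997791 − 1 = -0.2209%, i.e. -22 basis points.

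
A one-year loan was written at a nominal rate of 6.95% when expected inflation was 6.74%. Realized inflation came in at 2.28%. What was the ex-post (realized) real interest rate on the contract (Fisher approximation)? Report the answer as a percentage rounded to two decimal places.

Ex-post: 6.95% − 2.28% = 4.670%
So the realized real rate is 4.67%.

4.67%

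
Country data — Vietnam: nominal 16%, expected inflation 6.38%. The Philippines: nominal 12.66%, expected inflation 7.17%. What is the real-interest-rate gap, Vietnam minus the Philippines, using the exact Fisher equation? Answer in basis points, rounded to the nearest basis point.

392 basis points

Vietnam: (1 + 0.1600)/(1 + 0.0638) − 1 = 9.0431%
The Philippines: (1 + 0.1266)/(1 + 0.0717) − 1 = 5.1227%
Differential = 9.0431% − 5.1227% = 3.9204% → 392 basis points.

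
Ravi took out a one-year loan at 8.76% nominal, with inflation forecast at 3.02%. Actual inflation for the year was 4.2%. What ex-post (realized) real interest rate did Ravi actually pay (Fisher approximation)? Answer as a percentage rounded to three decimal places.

Ex-post: 8.76% − 4.2% = 4.560%
So the realized real rate is 4.560%.

4.560%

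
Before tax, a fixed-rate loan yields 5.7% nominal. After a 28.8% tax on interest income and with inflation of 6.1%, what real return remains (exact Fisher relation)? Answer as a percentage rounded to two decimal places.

-1.92%

After-tax nominal return = 5.7% × (1 − 0.288) = 4.0584%.
1 + r = 1.040584 / 1.06100 = 0.980758
After-tax real rate = 0.980758 − 1 → -1.92%.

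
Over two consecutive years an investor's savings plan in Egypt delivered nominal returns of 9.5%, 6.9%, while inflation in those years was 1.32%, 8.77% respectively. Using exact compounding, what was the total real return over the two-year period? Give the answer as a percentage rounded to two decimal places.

Compound the nominal returns: 1.0950 × 1.0690 = 1.170555.
Compound inflation: 1.0132 × 1.0877 = 1.102058.
Deflate: 1.170555 / 1.102058 = 1.062154.
Total real return = 1.062154 − 1 → 6.22%.

6.22%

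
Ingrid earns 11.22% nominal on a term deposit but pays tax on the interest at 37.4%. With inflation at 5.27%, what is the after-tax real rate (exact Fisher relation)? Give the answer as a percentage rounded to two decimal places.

1.67%

After-tax nominal return = 11.22% × (1 − 0.374) = 7.02372%.
1 + r = 1.0702372 / 1.05270 = 1.016659
After-tax real rate = 1.016659 − 1 → 1.67%.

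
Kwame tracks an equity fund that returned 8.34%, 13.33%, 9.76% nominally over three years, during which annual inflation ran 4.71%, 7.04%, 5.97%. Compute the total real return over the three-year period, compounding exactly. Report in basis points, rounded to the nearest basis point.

Nominal growth factor = 1.0834 × 1.1333 × 1.0976 = 1.347652
Price-level growth factor = 1.0471 × 1.0704 × 1.0597 = 1.187729
Real growth factor = 1.347652 / 1.187729 = 1.134647
Total real return = 1.134647 − 1 → 1346 basis points.

1346 basis points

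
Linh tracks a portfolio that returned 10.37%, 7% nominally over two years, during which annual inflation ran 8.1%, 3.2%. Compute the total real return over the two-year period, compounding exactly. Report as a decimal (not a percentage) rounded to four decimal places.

0.0586

Nominal growth factor = 1.1037 × 1.0700 = 1.180959
Price-level growth factor = 1.0810 × 1.0320 = 1.115592
Real growth factor = 1.180959 / 1.115592 = 1.058594
Total real return = 1.058594 − 1 → 0.0586.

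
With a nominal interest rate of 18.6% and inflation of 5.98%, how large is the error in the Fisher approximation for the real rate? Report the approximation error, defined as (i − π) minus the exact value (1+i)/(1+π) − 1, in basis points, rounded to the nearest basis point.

Approximate: r ≈ 18.600% − 5.980% = 12.6200%
Exact: (1 + 0.1860)/(1 + 0.0598) − 1 = 11.9079%
Error = 12.6200% − 11.9079% = 0.7121% → 71 basis points.

71 basis points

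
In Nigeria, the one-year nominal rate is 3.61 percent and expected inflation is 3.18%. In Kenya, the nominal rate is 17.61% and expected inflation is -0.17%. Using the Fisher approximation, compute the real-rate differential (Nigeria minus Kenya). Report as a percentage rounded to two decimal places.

Nigeria: 3.61% − 3.18% = 0.430%
Kenya: 17.61% − (-0.17%) = 17.780%
Differential = -17.350% → -17.35%.

-17.35%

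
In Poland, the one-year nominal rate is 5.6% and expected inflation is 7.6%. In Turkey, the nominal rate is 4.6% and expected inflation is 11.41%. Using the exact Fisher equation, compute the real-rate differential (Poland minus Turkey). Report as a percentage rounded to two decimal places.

4.25%

Poland: (1 + 0.0560)/(1 + 0.0760) − 1 = -1.8587%
Turkey: (1 + 0.0460)/(1 + 0.1141) − 1 = -6.1126%
Differential = -1.8587% − (-6.1126%) = 4.2538% → 4.25%.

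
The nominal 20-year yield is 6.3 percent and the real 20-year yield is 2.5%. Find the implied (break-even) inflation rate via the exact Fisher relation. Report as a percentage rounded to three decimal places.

3.707%

(1 + π) = (1 + i)/(1 + r) = 1.06300 / 1.02500 = 1.037073
Break-even inflation = 1.037073 − 1 → 3.707%.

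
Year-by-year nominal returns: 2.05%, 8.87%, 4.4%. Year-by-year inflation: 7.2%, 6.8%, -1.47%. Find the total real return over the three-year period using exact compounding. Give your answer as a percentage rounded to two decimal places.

Compound the nominal returns: 1.0205 × 1.0887 × 1.0440 = 1.159903.
Compound inflation: 1.0720 × 1.0680 × 0.9853 = 1.128066.
Deflate: 1.159903 / 1.128066 = 1.028223.
Total real return = 1.028223 − 1 → 2.82%.

2.82%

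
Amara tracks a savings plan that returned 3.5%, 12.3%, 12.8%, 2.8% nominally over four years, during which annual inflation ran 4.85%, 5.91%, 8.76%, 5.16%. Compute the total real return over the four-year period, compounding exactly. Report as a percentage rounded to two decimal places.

6.12%

Nominal growth factor = 1.0350 × 1.1230 × 1.1280 × 1.0280 = 1.347790
Price-level growth factor = 1.0485 × 1.0591 × 1.0876 × 1.0516 = 1.270063
Real growth factor = 1.347790 / 1.270063 = 1.061200
Total real return = 1.061200 − 1 → 6.12%.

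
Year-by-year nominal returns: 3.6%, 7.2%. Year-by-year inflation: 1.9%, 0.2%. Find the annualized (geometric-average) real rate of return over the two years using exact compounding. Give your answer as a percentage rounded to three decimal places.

4.293%

Compound the nominal returns: 1.0360 × 1.0720 = 1.11059200.
Compound inflation: 1.0190 × 1.0020 = 1.02103800.
Deflate: 1.11059200 / 1.02103800 = 1.08770878.
Annualized real rate = 1.08770878^(1/2) − 1 = 4.2933% → 4.293%.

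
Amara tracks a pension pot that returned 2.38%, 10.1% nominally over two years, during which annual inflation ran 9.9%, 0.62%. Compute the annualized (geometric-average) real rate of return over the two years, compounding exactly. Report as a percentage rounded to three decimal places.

0.963%

Nominal growth factor = 1.0238 × 1.1010 = 1.127203800
Price-level growth factor = 1.0990 × 1.0062 = 1.105813800
Real growth factor = 1.127203800 / 1.105813800 = 1.019343220
Annualized real rate = 1.019343220^(1/2) − 1 = 0.96253% → 0.963%.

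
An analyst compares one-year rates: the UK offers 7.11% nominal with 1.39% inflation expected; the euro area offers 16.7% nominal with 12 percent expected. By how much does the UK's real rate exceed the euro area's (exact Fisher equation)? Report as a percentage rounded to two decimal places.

The UK: (1 + 0.0711)/(1 + 0.0139) − 1 = 5.6416%
The euro area: (1 + 0.1670)/(1 + 0.1200) − 1 = 4.1964%
Differential = 5.6416% − 4.1964% = 1.4452% → 1.45%.

1.45%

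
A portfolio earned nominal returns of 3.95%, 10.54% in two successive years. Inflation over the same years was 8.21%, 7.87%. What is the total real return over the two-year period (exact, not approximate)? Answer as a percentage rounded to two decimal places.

-1.56%

Compound the nominal returns: 1.0395 × 1.1054 = 1.149063.
Compound inflation: 1.0821 × 1.0787 = 1.167261.
Deflate: 1.149063 / 1.167261 = 0.984410.
Total real return = 0.984410 − 1 → -1.56%.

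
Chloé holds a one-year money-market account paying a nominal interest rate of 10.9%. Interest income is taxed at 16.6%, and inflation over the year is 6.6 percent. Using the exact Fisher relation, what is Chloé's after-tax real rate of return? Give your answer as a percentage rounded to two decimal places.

After-tax nominal return = 10.9% × (1 − 0.166) = 9.0906%.
1 + r = 1.090906 / 1.06600 = 1.023364
After-tax real rate = 1.023364 − 1 → 2.34%.

2.34%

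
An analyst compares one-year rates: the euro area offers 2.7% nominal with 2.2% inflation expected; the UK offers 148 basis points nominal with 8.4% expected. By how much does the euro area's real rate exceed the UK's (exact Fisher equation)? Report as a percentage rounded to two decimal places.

The euro area: (1 + 0.0270)/(1 + 0.0220) − 1 = 0.4892%
The UK: (1 + 0.0148)/(1 + 0.0840) − 1 = -6.3838%
Differential = 0.4892% − (-6.3838%) = 6.8730% → 6.87%.

6.87%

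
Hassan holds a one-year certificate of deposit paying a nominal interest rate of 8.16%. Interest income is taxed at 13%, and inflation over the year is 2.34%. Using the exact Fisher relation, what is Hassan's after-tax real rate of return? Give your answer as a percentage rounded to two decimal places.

After-tax nominal return = 8.16% × (1 − 0.13) = 7.0992%.
1 + r = 1.070992 / 1.02340 = 1.046504
After-tax real rate = 1.046504 − 1 → 4.65%.

4.65%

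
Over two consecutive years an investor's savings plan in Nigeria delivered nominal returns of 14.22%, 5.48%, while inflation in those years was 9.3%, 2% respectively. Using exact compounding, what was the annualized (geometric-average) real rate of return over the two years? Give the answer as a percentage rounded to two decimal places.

3.96%

Nominal growth factor = 1.1422 × 1.0548 = 1.20479256
Price-level growth factor = 1.0930 × 1.0200 = 1.11486000
Real growth factor = 1.20479256 / 1.11486000 = 1.08066713
Annualized real rate = 1.08066713^(1/2) − 1 = 3.9551% → 3.96%.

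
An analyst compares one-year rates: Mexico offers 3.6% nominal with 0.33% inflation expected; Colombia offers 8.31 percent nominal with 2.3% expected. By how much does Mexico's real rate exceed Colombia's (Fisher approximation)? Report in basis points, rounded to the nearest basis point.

-274 basis points

Mexico: 3.6% − 0.33% = 3.270%
Colombia: 8.31% − 2.3% = 6.010%
Differential = -2.740% → -274 basis points.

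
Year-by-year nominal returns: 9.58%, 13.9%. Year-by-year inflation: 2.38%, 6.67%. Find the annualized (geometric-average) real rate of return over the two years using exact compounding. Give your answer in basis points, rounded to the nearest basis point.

Compound the nominal returns: 1.0958 × 1.1390 = 1.24811620.
Compound inflation: 1.0238 × 1.0667 = 1.09208746.
Deflate: 1.24811620 / 1.09208746 = 1.14287202.
Annualized real rate = 1.14287202^(1/2) − 1 = 6.9052% → 691 basis points.

691 basis points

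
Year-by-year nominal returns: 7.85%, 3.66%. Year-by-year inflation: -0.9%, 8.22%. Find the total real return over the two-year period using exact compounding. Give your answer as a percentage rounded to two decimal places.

Nominal growth factor = 1.0785 × 1.0366 = 1.117973
Price-level growth factor = 0.9910 × 1.0822 = 1.072460
Real growth factor = 1.117973 / 1.072460 = 1.042438
Total real return = 1.042438 − 1 → 4.24%.

4.24%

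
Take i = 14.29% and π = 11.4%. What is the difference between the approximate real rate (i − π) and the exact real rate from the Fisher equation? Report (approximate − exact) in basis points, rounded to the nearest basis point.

Approximate: r ≈ 14.290% − 11.400% = 2.8900%
Exact: (1 + 0.1429)/(1 + 0.1140) − 1 = 2.5943%
Error = 2.8900% − 2.5943% = 0.2957% → 30 basis points.

30 basis points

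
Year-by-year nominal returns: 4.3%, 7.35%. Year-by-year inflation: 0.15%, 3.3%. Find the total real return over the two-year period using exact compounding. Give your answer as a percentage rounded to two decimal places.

Nominal growth factor = 1.0430 × 1.0735 = 1.119661
Price-level growth factor = 1.0015 × 1.0330 = 1.034550
Real growth factor = 1.119661 / 1.034550 = 1.082269
Total real return = 1.082269 − 1 → 8.23%.

8.23%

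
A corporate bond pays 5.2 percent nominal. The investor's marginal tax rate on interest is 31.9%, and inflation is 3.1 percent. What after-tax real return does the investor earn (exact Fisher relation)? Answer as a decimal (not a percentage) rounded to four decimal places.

0.0043

After-tax nominal return = 5.2% × (1 − 0.319) = 3.5412%.
1 + r = 1.035412 / 1.03100 = 1.004279
After-tax real rate = 1.004279 − 1 → 0.0043.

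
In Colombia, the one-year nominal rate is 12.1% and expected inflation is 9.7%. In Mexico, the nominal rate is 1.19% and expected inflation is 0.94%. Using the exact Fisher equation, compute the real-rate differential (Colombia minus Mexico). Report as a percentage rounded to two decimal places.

1.94%

Colombia: (1 + 0.1210)/(1 + 0.0970) − 1 = 2.1878%
Mexico: (1 + 0.0119)/(1 + 0.0094) − 1 = 0.2477%
Differential = 2.1878% − 0.2477% = 1.9401% → 1.94%.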